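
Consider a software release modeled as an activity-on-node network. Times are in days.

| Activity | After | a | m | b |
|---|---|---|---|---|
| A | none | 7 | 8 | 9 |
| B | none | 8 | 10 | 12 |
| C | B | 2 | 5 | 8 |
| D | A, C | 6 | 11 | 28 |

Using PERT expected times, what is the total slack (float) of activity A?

te_A = (7 + 4·8 + 9)/6 = 48/6 = 8
te_B = (8 + 4·10 + 12)/6 = 60/6 = 10
te_C = (2 + 4·5 + 8)/6 = 30/6 = 5
te_D = (6 + 4·11 + 28)/6 = 78/6 = 13

Forward pass:
ES_A = 0; EF_A = 8
ES_B = 0; EF_B = 10
ES_C = 10; EF_C = 10+5 = 15
ES_D = max(EF_A=8, EF_C=15) = 15; EF_D = 15+13 = 28
Expected project duration μ = 28 days. Critical path: B → C → D.

Backward pass:
LF_D = 28; LS_D = 28−13 = 15
LF_C = LS_D = 15; LS_C = 15−5 = 10
LF_B = LS_C = 10; LS_B = 10−10 = 0
LF_A = LS_D = 15; LS_A = 15−8 = 7
Slack_A = LS_A − ES_A = 7 − 0 = 7

7 days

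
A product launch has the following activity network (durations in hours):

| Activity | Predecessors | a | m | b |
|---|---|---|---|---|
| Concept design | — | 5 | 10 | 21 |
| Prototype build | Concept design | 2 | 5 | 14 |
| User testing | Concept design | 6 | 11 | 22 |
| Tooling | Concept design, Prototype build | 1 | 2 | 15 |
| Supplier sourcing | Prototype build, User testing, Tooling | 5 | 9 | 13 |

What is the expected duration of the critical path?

32 hours

te_Concept design = (5 + 4·10 + 21)/6 = 66/6 = 11
te_Prototype build = (2 + 4·5 + 14)/6 = 36/6 = 6
te_User testing = (6 + 4·11 + 22)/6 = 72/6 = 12
te_Tooling = (1 + 4·2 + 15)/6 = 24/6 = 4
te_Supplier sourcing = (5 + 4·9 + 13)/6 = 54/6 = 9

Forward pass:
ES_Concept design = 0; EF_Concept design = 11
ES_Prototype build = 11; EF_Prototype build = 11+6 = 17
ES_User testing = 11; EF_User testing = 11+12 = 23
ES_Tooling = max(EF_Concept design=11, EF_Prototype build=17) = 17; EF_Tooling = 17+4 = 21
ES_Supplier sourcing = max(EF_Prototype build=17, EF_User testing=23, EF_Tooling=21) = 23; EF_Supplier sourcing = 23+9 = 32
Expected project duration μ = 32 hours. Critical path: Concept design → User testing → Supplier sourcing.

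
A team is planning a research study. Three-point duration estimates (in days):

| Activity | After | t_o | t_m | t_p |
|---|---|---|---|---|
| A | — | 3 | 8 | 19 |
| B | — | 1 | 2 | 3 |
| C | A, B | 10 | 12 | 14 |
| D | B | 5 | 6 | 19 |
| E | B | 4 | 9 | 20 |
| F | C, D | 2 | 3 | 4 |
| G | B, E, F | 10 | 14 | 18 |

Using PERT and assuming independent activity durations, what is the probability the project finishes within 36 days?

0.258

te_A = (3 + 4·8 + 19)/6 = 54/6 = 9; σ²_A = ((19−3)/6)² = 7.111
te_B = (1 + 4·2 + 3)/6 = 12/6 = 2; σ²_B = ((3−1)/6)² = 0.111
te_C = (10 + 4·12 + 14)/6 = 72/6 = 12; σ²_C = ((14−10)/6)² = 0.444
te_D = (5 + 4·6 + 19)/6 = 48/6 = 8; σ²_D = ((19−5)/6)² = 5.444
te_E = (4 + 4·9 + 20)/6 = 60/6 = 10; σ²_E = ((20−4)/6)² = 7.111
te_F = (2 + 4·3 + 4)/6 = 18/6 = 3; σ²_F = ((4−2)/6)² = 0.111
te_G = (10 + 4·14 + 18)/6 = 84/6 = 14; σ²_G = ((18−10)/6)² = 1.778

Forward pass:
ES_A = 0; EF_A = 9
ES_B = 0; EF_B = 2
ES_C = max(EF_A=9, EF_B=2) = 9; EF_C = 9+12 = 21
ES_D = 2; EF_D = 2+8 = 10
ES_E = 2; EF_E = 2+10 = 12
ES_F = max(EF_C=21, EF_D=10) = 21; EF_F = 21+3 = 24
ES_G = max(EF_B=2, EF_E=12, EF_F=24) = 24; EF_G = 24+14 = 38
Expected project duration μ = 38 days. Critical path: A → C → F → G.

Variance along critical path = 7.111 + 0.444 + 0.111 + 1.778 = 9.444; σ = √9.444 = 3.073 days.
Z = (36 − 38) / 3.073 = -0.651
P(T ≤ 36) = Φ(-0.651) ≈ 0.258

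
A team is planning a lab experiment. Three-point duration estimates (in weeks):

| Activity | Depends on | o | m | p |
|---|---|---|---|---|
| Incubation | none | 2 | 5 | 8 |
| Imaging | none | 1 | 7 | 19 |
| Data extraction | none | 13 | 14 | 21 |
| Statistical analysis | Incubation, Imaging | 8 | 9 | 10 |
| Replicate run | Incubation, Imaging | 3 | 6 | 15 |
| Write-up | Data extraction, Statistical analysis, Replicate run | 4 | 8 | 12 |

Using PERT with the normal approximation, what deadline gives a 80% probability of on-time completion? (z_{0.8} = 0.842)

27.8 weeks

te_Incubation = (2 + 4·5 + 8)/6 = 30/6 = 5; σ²_Incubation = ((8−2)/6)² = 1.000
te_Imaging = (1 + 4·7 + 19)/6 = 48/6 = 8; σ²_Imaging = ((19−1)/6)² = 9.000
te_Data extraction = (13 + 4·14 + 21)/6 = 90/6 = 15; σ²_Data extraction = ((21−13)/6)² = 1.778
te_Statistical analysis = (8 + 4·9 + 10)/6 = 54/6 = 9; σ²_Statistical analysis = ((10−8)/6)² = 0.111
te_Replicate run = (3 + 4·6 + 15)/6 = 42/6 = 7; σ²_Replicate run = ((15−3)/6)² = 4.000
te_Write-up = (4 + 4·8 + 12)/6 = 48/6 = 8; σ²_Write-up = ((12−4)/6)² = 1.778

Forward pass:
ES_Incubation = 0; EF_Incubation = 5
ES_Imaging = 0; EF_Imaging = 8
ES_Data extraction = 0; EF_Data extraction = 15
ES_Statistical analysis = max(EF_Incubation=5, EF_Imaging=8) = 8; EF_Statistical analysis = 8+9 = 17
ES_Replicate run = max(EF_Incubation=5, EF_Imaging=8) = 8; EF_Replicate run = 8+7 = 15
ES_Write-up = max(EF_Data extraction=15, EF_Statistical analysis=17, EF_Replicate run=15) = 17; EF_Write-up = 17+8 = 25
Expected project duration μ = 25 weeks. Critical path: Imaging → Statistical analysis → Write-up.

Variance along critical path = 9.000 + 0.111 + 1.778 = 10.889; σ = 3.300 weeks.
D = μ + z·σ = 25 + 0.842·3.300 = 27.8 weeks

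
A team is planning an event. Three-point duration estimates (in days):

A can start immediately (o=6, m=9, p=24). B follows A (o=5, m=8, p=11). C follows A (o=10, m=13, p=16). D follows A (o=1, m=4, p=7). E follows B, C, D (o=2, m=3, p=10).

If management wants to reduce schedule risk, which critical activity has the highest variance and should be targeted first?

te_A = (6 + 4·9 + 24)/6 = 66/6 = 11; σ²_A = ((24−6)/6)² = 9.000
te_B = (5 + 4·8 + 11)/6 = 48/6 = 8; σ²_B = ((11−5)/6)² = 1.000
te_C = (10 + 4·13 + 16)/6 = 78/6 = 13; σ²_C = ((16−10)/6)² = 1.000
te_D = (1 + 4·4 + 7)/6 = 24/6 = 4; σ²_D = ((7−1)/6)² = 1.000
te_E = (2 + 4·3 + 10)/6 = 24/6 = 4; σ²_E = ((10−2)/6)² = 1.778

Forward pass:
ES_A = 0; EF_A = 11
ES_B = 11; EF_B = 11+8 = 19
ES_C = 11; EF_C = 11+13 = 24
ES_D = 11; EF_D = 11+4 = 15
ES_E = max(EF_B=19, EF_C=24, EF_D=15) = 24; EF_E = 24+4 = 28
Expected project duration μ = 28 days. Critical path: A → C → E.

Variances on critical path: σ²_A=9.000, σ²_C=1.000, σ²_E=1.778.
Largest is σ²_A = 9.000.

A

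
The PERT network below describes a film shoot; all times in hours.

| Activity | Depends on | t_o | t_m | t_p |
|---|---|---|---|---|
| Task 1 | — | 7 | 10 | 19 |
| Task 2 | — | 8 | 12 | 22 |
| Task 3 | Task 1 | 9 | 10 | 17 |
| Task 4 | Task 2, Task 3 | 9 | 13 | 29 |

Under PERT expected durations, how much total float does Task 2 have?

te_Task 1 = (7 + 4·10 + 19)/6 = 66/6 = 11
te_Task 2 = (8 + 4·12 + 22)/6 = 78/6 = 13
te_Task 3 = (9 + 4·10 + 17)/6 = 66/6 = 11
te_Task 4 = (9 + 4·13 + 29)/6 = 90/6 = 15

Forward pass:
ES_Task 1 = 0; EF_Task 1 = 11
ES_Task 2 = 0; EF_Task 2 = 13
ES_Task 3 = 11; EF_Task 3 = 11+11 = 22
ES_Task 4 = max(EF_Task 2=13, EF_Task 3=22) = 22; EF_Task 4 = 22+15 = 37
Expected project duration μ = 37 hours. Critical path: Task 1 → Task 3 → Task 4.

Backward pass:
LF_Task 4 = 37; LS_Task 4 = 37−15 = 22
LF_Task 3 = LS_Task 4 = 22; LS_Task 3 = 22−11 = 11
LF_Task 2 = LS_Task 4 = 22; LS_Task 2 = 22−13 = 9
LF_Task 1 = LS_Task 3 = 11; LS_Task 1 = 11−11 = 0
Slack_Task 2 = LS_Task 2 − ES_Task 2 = 9 − 0 = 9

9 hours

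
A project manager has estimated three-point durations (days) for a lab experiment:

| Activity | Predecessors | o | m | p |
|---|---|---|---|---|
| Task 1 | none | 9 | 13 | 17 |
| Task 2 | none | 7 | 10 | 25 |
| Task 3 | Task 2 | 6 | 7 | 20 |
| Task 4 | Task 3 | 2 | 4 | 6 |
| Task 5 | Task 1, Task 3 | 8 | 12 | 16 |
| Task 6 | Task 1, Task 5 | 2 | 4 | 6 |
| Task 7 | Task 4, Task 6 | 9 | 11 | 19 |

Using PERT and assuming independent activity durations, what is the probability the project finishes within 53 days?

0.818

te_Task 1 = (9 + 4·13 + 17)/6 = 78/6 = 13; σ²_Task 1 = ((17−9)/6)² = 1.778
te_Task 2 = (7 + 4·10 + 25)/6 = 72/6 = 12; σ²_Task 2 = ((25−7)/6)² = 9.000
te_Task 3 = (6 + 4·7 + 20)/6 = 54/6 = 9; σ²_Task 3 = ((20−6)/6)² = 5.444
te_Task 4 = (2 + 4·4 + 6)/6 = 24/6 = 4; σ²_Task 4 = ((6−2)/6)² = 0.444
te_Task 5 = (8 + 4·12 + 16)/6 = 72/6 = 12; σ²_Task 5 = ((16−8)/6)² = 1.778
te_Task 6 = (2 + 4·4 + 6)/6 = 24/6 = 4; σ²_Task 6 = ((6−2)/6)² = 0.444
te_Task 7 = (9 + 4·11 + 19)/6 = 72/6 = 12; σ²_Task 7 = ((19−9)/6)² = 2.778

Forward pass:
ES_Task 1 = 0; EF_Task 1 = 13
ES_Task 2 = 0; EF_Task 2 = 12
ES_Task 3 = 12; EF_Task 3 = 12+9 = 21
ES_Task 4 = 21; EF_Task 4 = 21+4 = 25
ES_Task 5 = max(EF_Task 1=13, EF_Task 3=21) = 21; EF_Task 5 = 21+12 = 33
ES_Task 6 = max(EF_Task 1=13, EF_Task 5=33) = 33; EF_Task 6 = 33+4 = 37
ES_Task 7 = max(EF_Task 4=25, EF_Task 6=37) = 37; EF_Task 7 = 37+12 = 49
Expected project duration μ = 49 days. Critical path: Task 2 → Task 3 → Task 5 → Task 6 → Task 7.

Variance along critical path = 9.000 + 5.444 + 1.778 + 0.444 + 2.778 = 19.444; σ = √19.444 = 4.410 days.
Z = (53 − 49) / 4.410 = 0.907
P(T ≤ 53) = Φ(0.907) ≈ 0.818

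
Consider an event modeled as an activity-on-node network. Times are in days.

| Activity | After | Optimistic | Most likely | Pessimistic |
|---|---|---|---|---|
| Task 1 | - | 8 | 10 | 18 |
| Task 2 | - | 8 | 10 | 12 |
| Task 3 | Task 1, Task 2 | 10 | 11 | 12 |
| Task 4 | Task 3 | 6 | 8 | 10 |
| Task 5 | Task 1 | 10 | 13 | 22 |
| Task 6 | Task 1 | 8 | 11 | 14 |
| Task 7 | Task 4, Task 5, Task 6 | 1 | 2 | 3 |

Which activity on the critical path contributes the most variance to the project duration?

te_Task 1 = (8 + 4·10 + 18)/6 = 66/6 = 11; σ²_Task 1 = ((18−8)/6)² = 2.778
te_Task 2 = (8 + 4·10 + 12)/6 = 60/6 = 10; σ²_Task 2 = ((12−8)/6)² = 0.444
te_Task 3 = (10 + 4·11 + 12)/6 = 66/6 = 11; σ²_Task 3 = ((12−10)/6)² = 0.111
te_Task 4 = (6 + 4·8 + 10)/6 = 48/6 = 8; σ²_Task 4 = ((10−6)/6)² = 0.444
te_Task 5 = (10 + 4·13 + 22)/6 = 84/6 = 14; σ²_Task 5 = ((22−10)/6)² = 4.000
te_Task 6 = (8 + 4·11 + 14)/6 = 66/6 = 11; σ²_Task 6 = ((14−8)/6)² = 1.000
te_Task 7 = (1 + 4·2 + 3)/6 = 12/6 = 2; σ²_Task 7 = ((3−1)/6)² = 0.111

Forward pass:
ES_Task 1 = 0; EF_Task 1 = 11
ES_Task 2 = 0; EF_Task 2 = 10
ES_Task 3 = max(EF_Task 1=11, EF_Task 2=10) = 11; EF_Task 3 = 11+11 = 22
ES_Task 4 = 22; EF_Task 4 = 22+8 = 30
ES_Task 5 = 11; EF_Task 5 = 11+14 = 25
ES_Task 6 = 11; EF_Task 6 = 11+11 = 22
ES_Task 7 = max(EF_Task 4=30, EF_Task 5=25, EF_Task 6=22) = 30; EF_Task 7 = 30+2 = 32
Expected project duration μ = 32 days. Critical path: Task 1 → Task 3 → Task 4 → Task 7.

Variances on critical path: σ²_Task 1=2.778, σ²_Task 3=0.111, σ²_Task 4=0.444, σ²_Task 7=0.111.
Largest is σ²_Task 1 = 2.778.

Task 1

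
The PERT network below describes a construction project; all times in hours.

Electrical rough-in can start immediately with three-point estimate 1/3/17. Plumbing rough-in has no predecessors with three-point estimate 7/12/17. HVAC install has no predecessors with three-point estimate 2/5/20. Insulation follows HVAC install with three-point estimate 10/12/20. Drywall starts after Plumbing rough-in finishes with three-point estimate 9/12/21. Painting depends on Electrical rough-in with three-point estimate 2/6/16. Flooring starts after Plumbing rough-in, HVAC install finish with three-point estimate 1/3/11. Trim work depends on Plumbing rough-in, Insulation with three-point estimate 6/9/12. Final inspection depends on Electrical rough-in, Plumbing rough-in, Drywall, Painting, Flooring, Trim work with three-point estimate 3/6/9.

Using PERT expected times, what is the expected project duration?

te_Electrical rough-in = (1 + 4·3 + 17)/6 = 30/6 = 5
te_Plumbing rough-in = (7 + 4·12 + 17)/6 = 72/6 = 12
te_HVAC install = (2 + 4·5 + 20)/6 = 42/6 = 7
te_Insulation = (10 + 4·12 + 20)/6 = 78/6 = 13
te_Drywall = (9 + 4·12 + 21)/6 = 78/6 = 13
te_Painting = (2 + 4·6 + 16)/6 = 42/6 = 7
te_Flooring = (1 + 4·3 + 11)/6 = 24/6 = 4
te_Trim work = (6 + 4·9 + 12)/6 = 54/6 = 9
te_Final inspection = (3 + 4·6 + 9)/6 = 36/6 = 6

Forward pass:
ES_Electrical rough-in = 0; EF_Electrical rough-in = 5
ES_Plumbing rough-in = 0; EF_Plumbing rough-in = 12
ES_HVAC install = 0; EF_HVAC install = 7
ES_Insulation = 7; EF_Insulation = 7+13 = 20
ES_Drywall = 12; EF_Drywall = 12+13 = 25
ES_Painting = 5; EF_Painting = 5+7 = 12
ES_Flooring = max(EF_Plumbing rough-in=12, EF_HVAC install=7) = 12; EF_Flooring = 12+4 = 16
ES_Trim work = max(EF_Plumbing rough-in=12, EF_Insulation=20) = 20; EF_Trim work = 20+9 = 29
ES_Final inspection = max(EF_Electrical rough-in=5, EF_Plumbing rough-in=12, EF_Drywall=25, EF_Painting=12, EF_Flooring=16, EF_Trim work=29) = 29; EF_Final inspection = 29+6 = 35
Expected project duration μ = 35 hours. Critical path: HVAC install → Insulation → Trim work → Final inspection.

35 hours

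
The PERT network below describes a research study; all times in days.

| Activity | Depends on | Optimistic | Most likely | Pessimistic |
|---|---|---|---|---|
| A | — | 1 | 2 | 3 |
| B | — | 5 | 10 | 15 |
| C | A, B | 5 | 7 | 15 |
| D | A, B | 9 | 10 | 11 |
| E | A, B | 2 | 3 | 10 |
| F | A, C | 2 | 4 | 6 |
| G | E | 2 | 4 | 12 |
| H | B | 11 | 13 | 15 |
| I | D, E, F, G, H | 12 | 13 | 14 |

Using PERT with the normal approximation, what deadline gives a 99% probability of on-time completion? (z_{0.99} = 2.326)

te_A = (1 + 4·2 + 3)/6 = 12/6 = 2; σ²_A = ((3−1)/6)² = 0.111
te_B = (5 + 4·10 + 15)/6 = 60/6 = 10; σ²_B = ((15−5)/6)² = 2.778
te_C = (5 + 4·7 + 15)/6 = 48/6 = 8; σ²_C = ((15−5)/6)² = 2.778
te_D = (9 + 4·10 + 11)/6 = 60/6 = 10; σ²_D = ((11−9)/6)² = 0.111
te_E = (2 + 4·3 + 10)/6 = 24/6 = 4; σ²_E = ((10−2)/6)² = 1.778
te_F = (2 + 4·4 + 6)/6 = 24/6 = 4; σ²_F = ((6−2)/6)² = 0.444
te_G = (2 + 4·4 + 12)/6 = 30/6 = 5; σ²_G = ((12−2)/6)² = 2.778
te_H = (11 + 4·13 + 15)/6 = 78/6 = 13; σ²_H = ((15−11)/6)² = 0.444
te_I = (12 + 4·13 + 14)/6 = 78/6 = 13; σ²_I = ((14−12)/6)² = 0.111

Forward pass:
ES_A = 0; EF_A = 2
ES_B = 0; EF_B = 10
ES_C = max(EF_A=2, EF_B=10) = 10; EF_C = 10+8 = 18
ES_D = max(EF_A=2, EF_B=10) = 10; EF_D = 10+10 = 20
ES_E = max(EF_A=2, EF_B=10) = 10; EF_E = 10+4 = 14
ES_F = max(EF_A=2, EF_C=18) = 18; EF_F = 18+4 = 22
ES_G = 14; EF_G = 14+5 = 19
ES_H = 10; EF_H = 10+13 = 23
ES_I = max(EF_D=20, EF_E=14, EF_F=22, EF_G=19, EF_H=23) = 23; EF_I = 23+13 = 36
Expected project duration μ = 36 days. Critical path: B → H → I.

Variance along critical path = 2.778 + 0.444 + 0.111 = 3.333; σ = 1.826 days.
D = μ + z·σ = 36 + 2.326·1.826 = 40.2 days

40.2 days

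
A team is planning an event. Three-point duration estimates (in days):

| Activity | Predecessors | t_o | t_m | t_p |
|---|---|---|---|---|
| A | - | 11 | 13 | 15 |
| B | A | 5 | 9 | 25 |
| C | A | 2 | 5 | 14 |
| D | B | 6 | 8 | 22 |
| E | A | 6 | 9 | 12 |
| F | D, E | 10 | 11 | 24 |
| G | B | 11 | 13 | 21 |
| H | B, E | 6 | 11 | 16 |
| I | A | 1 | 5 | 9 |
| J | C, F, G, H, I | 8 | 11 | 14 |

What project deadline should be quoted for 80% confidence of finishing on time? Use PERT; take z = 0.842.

te_A = (11 + 4·13 + 15)/6 = 78/6 = 13; σ²_A = ((15−11)/6)² = 0.444
te_B = (5 + 4·9 + 25)/6 = 66/6 = 11; σ²_B = ((25−5)/6)² = 11.111
te_C = (2 + 4·5 + 14)/6 = 36/6 = 6; σ²_C = ((14−2)/6)² = 4.000
te_D = (6 + 4·8 + 22)/6 = 60/6 = 10; σ²_D = ((22−6)/6)² = 7.111
te_E = (6 + 4·9 + 12)/6 = 54/6 = 9; σ²_E = ((12−6)/6)² = 1.000
te_F = (10 + 4·11 + 24)/6 = 78/6 = 13; σ²_F = ((24−10)/6)² = 5.444
te_G = (11 + 4·13 + 21)/6 = 84/6 = 14; σ²_G = ((21−11)/6)² = 2.778
te_H = (6 + 4·11 + 16)/6 = 66/6 = 11; σ²_H = ((16−6)/6)² = 2.778
te_I = (1 + 4·5 + 9)/6 = 30/6 = 5; σ²_I = ((9−1)/6)² = 1.778
te_J = (8 + 4·11 + 14)/6 = 66/6 = 11; σ²_J = ((14−8)/6)² = 1.000

Forward pass:
ES_A = 0; EF_A = 13
ES_B = 13; EF_B = 13+11 = 24
ES_C = 13; EF_C = 13+6 = 19
ES_D = 24; EF_D = 24+10 = 34
ES_E = 13; EF_E = 13+9 = 22
ES_F = max(EF_D=34, EF_E=22) = 34; EF_F = 34+13 = 47
ES_G = 24; EF_G = 24+14 = 38
ES_H = max(EF_B=24, EF_E=22) = 24; EF_H = 24+11 = 35
ES_I = 13; EF_I = 13+5 = 18
ES_J = max(EF_C=19, EF_F=47, EF_G=38, EF_H=35, EF_I=18) = 47; EF_J = 47+11 = 58
Expected project duration μ = 58 days. Critical path: A → B → D → F → J.

Variance along critical path = 0.444 + 11.111 + 7.111 + 5.444 + 1.000 = 25.111; σ = 5.011 days.
D = μ + z·σ = 58 + 0.842·5.011 = 62.2 days

62.2 days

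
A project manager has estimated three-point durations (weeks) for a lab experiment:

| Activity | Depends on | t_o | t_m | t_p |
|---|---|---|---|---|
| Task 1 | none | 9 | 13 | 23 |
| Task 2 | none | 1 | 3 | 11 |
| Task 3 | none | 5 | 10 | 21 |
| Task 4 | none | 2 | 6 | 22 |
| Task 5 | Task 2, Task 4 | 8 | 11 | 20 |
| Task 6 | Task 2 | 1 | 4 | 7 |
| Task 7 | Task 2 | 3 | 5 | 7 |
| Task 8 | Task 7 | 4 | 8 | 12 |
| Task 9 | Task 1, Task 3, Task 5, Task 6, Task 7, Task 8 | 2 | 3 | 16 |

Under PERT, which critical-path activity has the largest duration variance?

te_Task 1 = (9 + 4·13 + 23)/6 = 84/6 = 14; σ²_Task 1 = ((23−9)/6)² = 5.444
te_Task 2 = (1 + 4·3 + 11)/6 = 24/6 = 4; σ²_Task 2 = ((11−1)/6)² = 2.778
te_Task 3 = (5 + 4·10 + 21)/6 = 66/6 = 11; σ²_Task 3 = ((21−5)/6)² = 7.111
te_Task 4 = (2 + 4·6 + 22)/6 = 48/6 = 8; σ²_Task 4 = ((22−2)/6)² = 11.111
te_Task 5 = (8 + 4·11 + 20)/6 = 72/6 = 12; σ²_Task 5 = ((20−8)/6)² = 4.000
te_Task 6 = (1 + 4·4 + 7)/6 = 24/6 = 4; σ²_Task 6 = ((7−1)/6)² = 1.000
te_Task 7 = (3 + 4·5 + 7)/6 = 30/6 = 5; σ²_Task 7 = ((7−3)/6)² = 0.444
te_Task 8 = (4 + 4·8 + 12)/6 = 48/6 = 8; σ²_Task 8 = ((12−4)/6)² = 1.778
te_Task 9 = (2 + 4·3 + 16)/6 = 30/6 = 5; σ²_Task 9 = ((16−2)/6)² = 5.444

Forward pass:
ES_Task 1 = 0; EF_Task 1 = 14
ES_Task 2 = 0; EF_Task 2 = 4
ES_Task 3 = 0; EF_Task 3 = 11
ES_Task 4 = 0; EF_Task 4 = 8
ES_Task 5 = max(EF_Task 2=4, EF_Task 4=8) = 8; EF_Task 5 = 8+12 = 20
ES_Task 6 = 4; EF_Task 6 = 4+4 = 8
ES_Task 7 = 4; EF_Task 7 = 4+5 = 9
ES_Task 8 = 9; EF_Task 8 = 9+8 = 17
ES_Task 9 = max(EF_Task 1=14, EF_Task 3=11, EF_Task 5=20, EF_Task 6=8, EF_Task 7=9, EF_Task 8=17) = 20; EF_Task 9 = 20+5 = 25
Expected project duration μ = 25 weeks. Critical path: Task 4 → Task 5 → Task 9.

Variances on critical path: σ²_Task 4=11.111, σ²_Task 5=4.000, σ²_Task 9=5.444.
Largest is σ²_Task 4 = 11.111.

Task 4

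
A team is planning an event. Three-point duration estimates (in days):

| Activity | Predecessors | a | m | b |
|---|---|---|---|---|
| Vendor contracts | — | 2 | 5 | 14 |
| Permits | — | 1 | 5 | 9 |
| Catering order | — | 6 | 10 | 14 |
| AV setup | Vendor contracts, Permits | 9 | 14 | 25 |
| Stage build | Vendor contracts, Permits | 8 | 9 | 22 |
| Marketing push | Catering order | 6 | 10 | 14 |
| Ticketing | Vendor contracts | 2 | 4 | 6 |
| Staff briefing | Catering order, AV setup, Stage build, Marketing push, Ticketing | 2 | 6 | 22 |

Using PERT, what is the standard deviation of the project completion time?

4.71 days

te_Vendor contracts = (2 + 4·5 + 14)/6 = 36/6 = 6; σ²_Vendor contracts = ((14−2)/6)² = 4.000
te_Permits = (1 + 4·5 + 9)/6 = 30/6 = 5; σ²_Permits = ((9−1)/6)² = 1.778
te_Catering order = (6 + 4·10 + 14)/6 = 60/6 = 10; σ²_Catering order = ((14−6)/6)² = 1.778
te_AV setup = (9 + 4·14 + 25)/6 = 90/6 = 15; σ²_AV setup = ((25−9)/6)² = 7.111
te_Stage build = (8 + 4·9 + 22)/6 = 66/6 = 11; σ²_Stage build = ((22−8)/6)² = 5.444
te_Marketing push = (6 + 4·10 + 14)/6 = 60/6 = 10; σ²_Marketing push = ((14−6)/6)² = 1.778
te_Ticketing = (2 + 4·4 + 6)/6 = 24/6 = 4; σ²_Ticketing = ((6−2)/6)² = 0.444
te_Staff briefing = (2 + 4·6 + 22)/6 = 48/6 = 8; σ²_Staff briefing = ((22−2)/6)² = 11.111

Forward pass:
ES_Vendor contracts = 0; EF_Vendor contracts = 6
ES_Permits = 0; EF_Permits = 5
ES_Catering order = 0; EF_Catering order = 10
ES_AV setup = max(EF_Vendor contracts=6, EF_Permits=5) = 6; EF_AV setup = 6+15 = 21
ES_Stage build = max(EF_Vendor contracts=6, EF_Permits=5) = 6; EF_Stage build = 6+11 = 17
ES_Marketing push = 10; EF_Marketing push = 10+10 = 20
ES_Ticketing = 6; EF_Ticketing = 6+4 = 10
ES_Staff briefing = max(EF_Catering order=10, EF_AV setup=21, EF_Stage build=17, EF_Marketing push=20, EF_Ticketing=10) = 21; EF_Staff briefing = 21+8 = 29
Expected project duration μ = 29 days. Critical path: Vendor contracts → AV setup → Staff briefing.

Variance along critical path = 4.000 + 7.111 + 11.111 = 22.222
σ = √22.222 = 4.714 days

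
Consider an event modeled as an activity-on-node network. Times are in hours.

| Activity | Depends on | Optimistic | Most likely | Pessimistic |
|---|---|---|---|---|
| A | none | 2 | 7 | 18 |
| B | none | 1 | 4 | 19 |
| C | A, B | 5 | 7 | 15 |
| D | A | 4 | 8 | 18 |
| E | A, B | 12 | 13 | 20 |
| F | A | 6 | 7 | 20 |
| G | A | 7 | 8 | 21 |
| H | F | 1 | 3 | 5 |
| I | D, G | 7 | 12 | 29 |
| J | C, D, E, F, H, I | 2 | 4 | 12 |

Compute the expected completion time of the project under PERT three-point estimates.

te_A = (2 + 4·7 + 18)/6 = 48/6 = 8
te_B = (1 + 4·4 + 19)/6 = 36/6 = 6
te_C = (5 + 4·7 + 15)/6 = 48/6 = 8
te_D = (4 + 4·8 + 18)/6 = 54/6 = 9
te_E = (12 + 4·13 + 20)/6 = 84/6 = 14
te_F = (6 + 4·7 + 20)/6 = 54/6 = 9
te_G = (7 + 4·8 + 21)/6 = 60/6 = 10
te_H = (1 + 4·3 + 5)/6 = 18/6 = 3
te_I = (7 + 4·12 + 29)/6 = 84/6 = 14
te_J = (2 + 4·4 + 12)/6 = 30/6 = 5

Forward pass:
ES_A = 0; EF_A = 8
ES_B = 0; EF_B = 6
ES_C = max(EF_A=8, EF_B=6) = 8; EF_C = 8+8 = 16
ES_D = 8; EF_D = 8+9 = 17
ES_E = max(EF_A=8, EF_B=6) = 8; EF_E = 8+14 = 22
ES_F = 8; EF_F = 8+9 = 17
ES_G = 8; EF_G = 8+10 = 18
ES_H = 17; EF_H = 17+3 = 20
ES_I = max(EF_D=17, EF_G=18) = 18; EF_I = 18+14 = 32
ES_J = max(EF_C=16, EF_D=17, EF_E=22, EF_F=17, EF_H=20, EF_I=32) = 32; EF_J = 32+5 = 37
Expected project duration μ = 37 hours. Critical path: A → G → I → J.

37 hours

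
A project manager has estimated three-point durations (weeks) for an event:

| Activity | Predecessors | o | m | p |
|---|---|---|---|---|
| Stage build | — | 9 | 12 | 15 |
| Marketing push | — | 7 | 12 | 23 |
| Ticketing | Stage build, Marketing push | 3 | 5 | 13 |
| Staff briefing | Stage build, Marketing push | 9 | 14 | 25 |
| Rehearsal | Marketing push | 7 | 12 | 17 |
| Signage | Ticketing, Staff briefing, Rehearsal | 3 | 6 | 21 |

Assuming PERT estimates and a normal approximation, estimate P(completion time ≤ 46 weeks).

te_Stage build = (9 + 4·12 + 15)/6 = 72/6 = 12; σ²_Stage build = ((15−9)/6)² = 1.000
te_Marketing push = (7 + 4·12 + 23)/6 = 78/6 = 13; σ²_Marketing push = ((23−7)/6)² = 7.111
te_Ticketing = (3 + 4·5 + 13)/6 = 36/6 = 6; σ²_Ticketing = ((13−3)/6)² = 2.778
te_Staff briefing = (9 + 4·14 + 25)/6 = 90/6 = 15; σ²_Staff briefing = ((25−9)/6)² = 7.111
te_Rehearsal = (7 + 4·12 + 17)/6 = 72/6 = 12; σ²_Rehearsal = ((17−7)/6)² = 2.778
te_Signage = (3 + 4·6 + 21)/6 = 48/6 = 8; σ²_Signage = ((21−3)/6)² = 9.000

Forward pass:
ES_Stage build = 0; EF_Stage build = 12
ES_Marketing push = 0; EF_Marketing push = 13
ES_Ticketing = max(EF_Stage build=12, EF_Marketing push=13) = 13; EF_Ticketing = 13+6 = 19
ES_Staff briefing = max(EF_Stage build=12, EF_Marketing push=13) = 13; EF_Staff briefing = 13+15 = 28
ES_Rehearsal = 13; EF_Rehearsal = 13+12 = 25
ES_Signage = max(EF_Ticketing=19, EF_Staff briefing=28, EF_Rehearsal=25) = 28; EF_Signage = 28+8 = 36
Expected project duration μ = 36 weeks. Critical path: Marketing push → Staff briefing → Signage.

Variance along critical path = 7.111 + 7.111 + 9.000 = 23.222; σ = √23.222 = 4.819 weeks.
Z = (46 − 36) / 4.819 = 2.075
P(T ≤ 46) = Φ(2.075) ≈ 0.981

0.981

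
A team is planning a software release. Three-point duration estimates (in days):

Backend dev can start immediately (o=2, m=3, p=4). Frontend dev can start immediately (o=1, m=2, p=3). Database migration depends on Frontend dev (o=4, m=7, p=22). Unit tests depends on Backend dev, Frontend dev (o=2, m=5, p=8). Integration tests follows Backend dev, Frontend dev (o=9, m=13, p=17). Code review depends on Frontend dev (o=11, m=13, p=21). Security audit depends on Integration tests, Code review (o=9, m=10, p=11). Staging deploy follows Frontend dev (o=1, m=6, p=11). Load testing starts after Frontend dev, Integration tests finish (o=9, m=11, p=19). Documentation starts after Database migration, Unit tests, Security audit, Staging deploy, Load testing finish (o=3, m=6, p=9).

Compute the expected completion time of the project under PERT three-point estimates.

34 days

te_Backend dev = (2 + 4·3 + 4)/6 = 18/6 = 3
te_Frontend dev = (1 + 4·2 + 3)/6 = 12/6 = 2
te_Database migration = (4 + 4·7 + 22)/6 = 54/6 = 9
te_Unit tests = (2 + 4·5 + 8)/6 = 30/6 = 5
te_Integration tests = (9 + 4·13 + 17)/6 = 78/6 = 13
te_Code review = (11 + 4·13 + 21)/6 = 84/6 = 14
te_Security audit = (9 + 4·10 + 11)/6 = 60/6 = 10
te_Staging deploy = (1 + 4·6 + 11)/6 = 36/6 = 6
te_Load testing = (9 + 4·11 + 19)/6 = 72/6 = 12
te_Documentation = (3 + 4·6 + 9)/6 = 36/6 = 6

Forward pass:
ES_Backend dev = 0; EF_Backend dev = 3
ES_Frontend dev = 0; EF_Frontend dev = 2
ES_Database migration = 2; EF_Database migration = 2+9 = 11
ES_Unit tests = max(EF_Backend dev=3, EF_Frontend dev=2) = 3; EF_Unit tests = 3+5 = 8
ES_Integration tests = max(EF_Backend dev=3, EF_Frontend dev=2) = 3; EF_Integration tests = 3+13 = 16
ES_Code review = 2; EF_Code review = 2+14 = 16
ES_Security audit = max(EF_Integration tests=16, EF_Code review=16) = 16; EF_Security audit = 16+10 = 26
ES_Staging deploy = 2; EF_Staging deploy = 2+6 = 8
ES_Load testing = max(EF_Frontend dev=2, EF_Integration tests=16) = 16; EF_Load testing = 16+12 = 28
ES_Documentation = max(EF_Database migration=11, EF_Unit tests=8, EF_Security audit=26, EF_Staging deploy=8, EF_Load testing=28) = 28; EF_Documentation = 28+6 = 34
Expected project duration μ = 34 days. Critical path: Backend dev → Integration tests → Load testing → Documentation.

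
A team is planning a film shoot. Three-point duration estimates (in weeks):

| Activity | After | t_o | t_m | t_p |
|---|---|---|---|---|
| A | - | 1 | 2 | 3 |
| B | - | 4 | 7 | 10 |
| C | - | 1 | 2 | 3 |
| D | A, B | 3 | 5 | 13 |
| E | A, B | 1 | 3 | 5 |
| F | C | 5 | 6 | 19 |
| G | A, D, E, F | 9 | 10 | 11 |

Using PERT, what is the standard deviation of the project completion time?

1.97 weeks

te_A = (1 + 4·2 + 3)/6 = 12/6 = 2; σ²_A = ((3−1)/6)² = 0.111
te_B = (4 + 4·7 + 10)/6 = 42/6 = 7; σ²_B = ((10−4)/6)² = 1.000
te_C = (1 + 4·2 + 3)/6 = 12/6 = 2; σ²_C = ((3−1)/6)² = 0.111
te_D = (3 + 4·5 + 13)/6 = 36/6 = 6; σ²_D = ((13−3)/6)² = 2.778
te_E = (1 + 4·3 + 5)/6 = 18/6 = 3; σ²_E = ((5−1)/6)² = 0.444
te_F = (5 + 4·6 + 19)/6 = 48/6 = 8; σ²_F = ((19−5)/6)² = 5.444
te_G = (9 + 4·10 + 11)/6 = 60/6 = 10; σ²_G = ((11−9)/6)² = 0.111

Forward pass:
ES_A = 0; EF_A = 2
ES_B = 0; EF_B = 7
ES_C = 0; EF_C = 2
ES_D = max(EF_A=2, EF_B=7) = 7; EF_D = 7+6 = 13
ES_E = max(EF_A=2, EF_B=7) = 7; EF_E = 7+3 = 10
ES_F = 2; EF_F = 2+8 = 10
ES_G = max(EF_A=2, EF_D=13, EF_E=10, EF_F=10) = 13; EF_G = 13+10 = 23
Expected project duration μ = 23 weeks. Critical path: B → D → G.

Variance along critical path = 1.000 + 2.778 + 0.111 = 3.889
σ = √3.889 = 1.972 weeks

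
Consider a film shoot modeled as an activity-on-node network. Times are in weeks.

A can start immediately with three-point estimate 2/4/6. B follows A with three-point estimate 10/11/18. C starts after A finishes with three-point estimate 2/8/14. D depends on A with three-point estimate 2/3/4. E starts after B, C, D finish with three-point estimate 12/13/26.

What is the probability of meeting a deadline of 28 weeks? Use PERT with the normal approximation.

te_A = (2 + 4·4 + 6)/6 = 24/6 = 4; σ²_A = ((6−2)/6)² = 0.444
te_B = (10 + 4·11 + 18)/6 = 72/6 = 12; σ²_B = ((18−10)/6)² = 1.778
te_C = (2 + 4·8 + 14)/6 = 48/6 = 8; σ²_C = ((14−2)/6)² = 4.000
te_D = (2 + 4·3 + 4)/6 = 18/6 = 3; σ²_D = ((4−2)/6)² = 0.111
te_E = (12 + 4·13 + 26)/6 = 90/6 = 15; σ²_E = ((26−12)/6)² = 5.444

Forward pass:
ES_A = 0; EF_A = 4
ES_B = 4; EF_B = 4+12 = 16
ES_C = 4; EF_C = 4+8 = 12
ES_D = 4; EF_D = 4+3 = 7
ES_E = max(EF_B=16, EF_C=12, EF_D=7) = 16; EF_E = 16+15 = 31
Expected project duration μ = 31 weeks. Critical path: A → B → E.

Variance along critical path = 0.444 + 1.778 + 5.444 = 7.667; σ = √7.667 = 2.769 weeks.
Z = (28 − 31) / 2.769 = -1.083
P(T ≤ 28) = Φ(-1.083) ≈ 0.139

0.139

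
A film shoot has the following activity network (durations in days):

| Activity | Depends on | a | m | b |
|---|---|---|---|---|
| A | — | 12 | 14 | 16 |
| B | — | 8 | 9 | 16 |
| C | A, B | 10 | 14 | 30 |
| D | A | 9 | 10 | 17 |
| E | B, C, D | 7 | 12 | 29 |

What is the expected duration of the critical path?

te_A = (12 + 4·14 + 16)/6 = 84/6 = 14
te_B = (8 + 4·9 + 16)/6 = 60/6 = 10
te_C = (10 + 4·14 + 30)/6 = 96/6 = 16
te_D = (9 + 4·10 + 17)/6 = 66/6 = 11
te_E = (7 + 4·12 + 29)/6 = 84/6 = 14

Forward pass:
ES_A = 0; EF_A = 14
ES_B = 0; EF_B = 10
ES_C = max(EF_A=14, EF_B=10) = 14; EF_C = 14+16 = 30
ES_D = 14; EF_D = 14+11 = 25
ES_E = max(EF_B=10, EF_C=30, EF_D=25) = 30; EF_E = 30+14 = 44
Expected project duration μ = 44 days. Critical path: A → C → E.

44 days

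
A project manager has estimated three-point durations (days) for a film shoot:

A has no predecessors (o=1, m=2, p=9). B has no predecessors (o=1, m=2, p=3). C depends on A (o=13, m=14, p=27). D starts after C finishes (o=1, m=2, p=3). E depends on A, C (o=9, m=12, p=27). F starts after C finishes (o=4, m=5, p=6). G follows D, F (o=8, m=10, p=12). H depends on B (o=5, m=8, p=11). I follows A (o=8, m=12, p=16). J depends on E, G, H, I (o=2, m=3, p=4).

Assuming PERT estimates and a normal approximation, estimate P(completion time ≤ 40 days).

te_A = (1 + 4·2 + 9)/6 = 18/6 = 3; σ²_A = ((9−1)/6)² = 1.778
te_B = (1 + 4·2 + 3)/6 = 12/6 = 2; σ²_B = ((3−1)/6)² = 0.111
te_C = (13 + 4·14 + 27)/6 = 96/6 = 16; σ²_C = ((27−13)/6)² = 5.444
te_D = (1 + 4·2 + 3)/6 = 12/6 = 2; σ²_D = ((3−1)/6)² = 0.111
te_E = (9 + 4·12 + 27)/6 = 84/6 = 14; σ²_E = ((27−9)/6)² = 9.000
te_F = (4 + 4·5 + 6)/6 = 30/6 = 5; σ²_F = ((6−4)/6)² = 0.111
te_G = (8 + 4·10 + 12)/6 = 60/6 = 10; σ²_G = ((12−8)/6)² = 0.444
te_H = (5 + 4·8 + 11)/6 = 48/6 = 8; σ²_H = ((11−5)/6)² = 1.000
te_I = (8 + 4·12 + 16)/6 = 72/6 = 12; σ²_I = ((16−8)/6)² = 1.778
te_J = (2 + 4·3 + 4)/6 = 18/6 = 3; σ²_J = ((4−2)/6)² = 0.111

Forward pass:
ES_A = 0; EF_A = 3
ES_B = 0; EF_B = 2
ES_C = 3; EF_C = 3+16 = 19
ES_D = 19; EF_D = 19+2 = 21
ES_E = max(EF_A=3, EF_C=19) = 19; EF_E = 19+14 = 33
ES_F = 19; EF_F = 19+5 = 24
ES_G = max(EF_D=21, EF_F=24) = 24; EF_G = 24+10 = 34
ES_H = 2; EF_H = 2+8 = 10
ES_I = 3; EF_I = 3+12 = 15
ES_J = max(EF_E=33, EF_G=34, EF_H=10, EF_I=15) = 34; EF_J = 34+3 = 37
Expected project duration μ = 37 days. Critical path: A → C → F → G → J.

Variance along critical path = 1.778 + 5.444 + 0.111 + 0.444 + 0.111 = 7.889; σ = √7.889 = 2.809 days.
Z = (40 − 37) / 2.809 = 1.068
P(T ≤ 40) = Φ(1.068) ≈ 0.857

0.857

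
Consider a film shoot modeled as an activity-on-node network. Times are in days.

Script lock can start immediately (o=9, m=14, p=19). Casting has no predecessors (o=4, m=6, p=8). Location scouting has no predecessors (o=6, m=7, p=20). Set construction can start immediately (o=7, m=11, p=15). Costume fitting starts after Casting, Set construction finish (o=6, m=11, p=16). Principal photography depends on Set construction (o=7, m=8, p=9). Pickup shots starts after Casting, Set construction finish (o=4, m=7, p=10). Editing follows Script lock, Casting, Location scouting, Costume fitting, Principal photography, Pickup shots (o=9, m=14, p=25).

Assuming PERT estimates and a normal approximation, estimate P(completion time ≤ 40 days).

te_Script lock = (9 + 4·14 + 19)/6 = 84/6 = 14; σ²_Script lock = ((19−9)/6)² = 2.778
te_Casting = (4 + 4·6 + 8)/6 = 36/6 = 6; σ²_Casting = ((8−4)/6)² = 0.444
te_Location scouting = (6 + 4·7 + 20)/6 = 54/6 = 9; σ²_Location scouting = ((20−6)/6)² = 5.444
te_Set construction = (7 + 4·11 + 15)/6 = 66/6 = 11; σ²_Set construction = ((15−7)/6)² = 1.778
te_Costume fitting = (6 + 4·11 + 16)/6 = 66/6 = 11; σ²_Costume fitting = ((16−6)/6)² = 2.778
te_Principal photography = (7 + 4·8 + 9)/6 = 48/6 = 8; σ²_Principal photography = ((9−7)/6)² = 0.111
te_Pickup shots = (4 + 4·7 + 10)/6 = 42/6 = 7; σ²_Pickup shots = ((10−4)/6)² = 1.000
te_Editing = (9 + 4·14 + 25)/6 = 90/6 = 15; σ²_Editing = ((25−9)/6)² = 7.111

Forward pass:
ES_Script lock = 0; EF_Script lock = 14
ES_Casting = 0; EF_Casting = 6
ES_Location scouting = 0; EF_Location scouting = 9
ES_Set construction = 0; EF_Set construction = 11
ES_Costume fitting = max(EF_Casting=6, EF_Set construction=11) = 11; EF_Costume fitting = 11+11 = 22
ES_Principal photography = 11; EF_Principal photography = 11+8 = 19
ES_Pickup shots = max(EF_Casting=6, EF_Set construction=11) = 11; EF_Pickup shots = 11+7 = 18
ES_Editing = max(EF_Script lock=14, EF_Casting=6, EF_Location scouting=9, EF_Costume fitting=22, EF_Principal photography=19, EF_Pickup shots=18) = 22; EF_Editing = 22+15 = 37
Expected project duration μ = 37 days. Critical path: Set construction → Costume fitting → Editing.

Variance along critical path = 1.778 + 2.778 + 7.111 = 11.667; σ = √11.667 = 3.416 days.
Z = (40 − 37) / 3.416 = 0.878
P(T ≤ 40) = Φ(0.878) ≈ 0.810

0.810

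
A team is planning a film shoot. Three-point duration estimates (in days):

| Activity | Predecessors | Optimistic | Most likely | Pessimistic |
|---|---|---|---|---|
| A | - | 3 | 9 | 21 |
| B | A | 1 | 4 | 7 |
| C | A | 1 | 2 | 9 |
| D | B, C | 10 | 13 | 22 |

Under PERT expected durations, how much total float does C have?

1 days

te_A = (3 + 4·9 + 21)/6 = 60/6 = 10
te_B = (1 + 4·4 + 7)/6 = 24/6 = 4
te_C = (1 + 4·2 + 9)/6 = 18/6 = 3
te_D = (10 + 4·13 + 22)/6 = 84/6 = 14

Forward pass:
ES_A = 0; EF_A = 10
ES_B = 10; EF_B = 10+4 = 14
ES_C = 10; EF_C = 10+3 = 13
ES_D = max(EF_B=14, EF_C=13) = 14; EF_D = 14+14 = 28
Expected project duration μ = 28 days. Critical path: A → B → D.

Backward pass:
LF_D = 28; LS_D = 28−14 = 14
LF_C = LS_D = 14; LS_C = 14−3 = 11
LF_B = LS_D = 14; LS_B = 14−4 = 10
LF_A = min(LS_B=10, LS_C=11) = 10; LS_A = 10−10 = 0
Slack_C = LS_C − ES_C = 11 − 10 = 1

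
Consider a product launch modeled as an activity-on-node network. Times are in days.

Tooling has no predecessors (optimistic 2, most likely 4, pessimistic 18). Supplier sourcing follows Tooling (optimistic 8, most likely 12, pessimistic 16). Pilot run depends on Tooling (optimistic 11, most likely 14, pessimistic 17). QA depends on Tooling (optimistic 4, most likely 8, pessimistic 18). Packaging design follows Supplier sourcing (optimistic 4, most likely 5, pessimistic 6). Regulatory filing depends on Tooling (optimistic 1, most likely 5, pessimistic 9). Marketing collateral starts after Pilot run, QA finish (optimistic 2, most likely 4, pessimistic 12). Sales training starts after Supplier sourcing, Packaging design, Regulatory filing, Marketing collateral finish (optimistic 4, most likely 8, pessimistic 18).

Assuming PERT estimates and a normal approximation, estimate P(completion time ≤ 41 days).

te_Tooling = (2 + 4·4 + 18)/6 = 36/6 = 6; σ²_Tooling = ((18−2)/6)² = 7.111
te_Supplier sourcing = (8 + 4·12 + 16)/6 = 72/6 = 12; σ²_Supplier sourcing = ((16−8)/6)² = 1.778
te_Pilot run = (11 + 4·14 + 17)/6 = 84/6 = 14; σ²_Pilot run = ((17−11)/6)² = 1.000
te_QA = (4 + 4·8 + 18)/6 = 54/6 = 9; σ²_QA = ((18−4)/6)² = 5.444
te_Packaging design = (4 + 4·5 + 6)/6 = 30/6 = 5; σ²_Packaging design = ((6−4)/6)² = 0.111
te_Regulatory filing = (1 + 4·5 + 9)/6 = 30/6 = 5; σ²_Regulatory filing = ((9−1)/6)² = 1.778
te_Marketing collateral = (2 + 4·4 + 12)/6 = 30/6 = 5; σ²_Marketing collateral = ((12−2)/6)² = 2.778
te_Sales training = (4 + 4·8 + 18)/6 = 54/6 = 9; σ²_Sales training = ((18−4)/6)² = 5.444

Forward pass:
ES_Tooling = 0; EF_Tooling = 6
ES_Supplier sourcing = 6; EF_Supplier sourcing = 6+12 = 18
ES_Pilot run = 6; EF_Pilot run = 6+14 = 20
ES_QA = 6; EF_QA = 6+9 = 15
ES_Packaging design = 18; EF_Packaging design = 18+5 = 23
ES_Regulatory filing = 6; EF_Regulatory filing = 6+5 = 11
ES_Marketing collateral = max(EF_Pilot run=20, EF_QA=15) = 20; EF_Marketing collateral = 20+5 = 25
ES_Sales training = max(EF_Supplier sourcing=18, EF_Packaging design=23, EF_Regulatory filing=11, EF_Marketing collateral=25) = 25; EF_Sales training = 25+9 = 34
Expected project duration μ = 34 days. Critical path: Tooling → Pilot run → Marketing collateral → Sales training.

Variance along critical path = 7.111 + 1.000 + 2.778 + 5.444 = 16.333; σ = √16.333 = 4.041 days.
Z = (41 − 34) / 4.041 = 1.732
P(T ≤ 41) = Φ(1.732) ≈ 0.958

0.958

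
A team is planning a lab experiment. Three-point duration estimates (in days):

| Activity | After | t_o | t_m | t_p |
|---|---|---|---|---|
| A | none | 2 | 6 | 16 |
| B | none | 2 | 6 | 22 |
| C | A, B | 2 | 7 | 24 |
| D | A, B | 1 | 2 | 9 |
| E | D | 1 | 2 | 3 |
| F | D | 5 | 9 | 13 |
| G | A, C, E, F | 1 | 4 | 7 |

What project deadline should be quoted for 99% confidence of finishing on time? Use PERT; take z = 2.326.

te_A = (2 + 4·6 + 16)/6 = 42/6 = 7; σ²_A = ((16−2)/6)² = 5.444
te_B = (2 + 4·6 + 22)/6 = 48/6 = 8; σ²_B = ((22−2)/6)² = 11.111
te_C = (2 + 4·7 + 24)/6 = 54/6 = 9; σ²_C = ((24−2)/6)² = 13.444
te_D = (1 + 4·2 + 9)/6 = 18/6 = 3; σ²_D = ((9−1)/6)² = 1.778
te_E = (1 + 4·2 + 3)/6 = 12/6 = 2; σ²_E = ((3−1)/6)² = 0.111
te_F = (5 + 4·9 + 13)/6 = 54/6 = 9; σ²_F = ((13−5)/6)² = 1.778
te_G = (1 + 4·4 + 7)/6 = 24/6 = 4; σ²_G = ((7−1)/6)² = 1.000

Forward pass:
ES_A = 0; EF_A = 7
ES_B = 0; EF_B = 8
ES_C = max(EF_A=7, EF_B=8) = 8; EF_C = 8+9 = 17
ES_D = max(EF_A=7, EF_B=8) = 8; EF_D = 8+3 = 11
ES_E = 11; EF_E = 11+2 = 13
ES_F = 11; EF_F = 11+9 = 20
ES_G = max(EF_A=7, EF_C=17, EF_E=13, EF_F=20) = 20; EF_G = 20+4 = 24
Expected project duration μ = 24 days. Critical path: B → D → F → G.

Variance along critical path = 11.111 + 1.778 + 1.778 + 1.000 = 15.667; σ = 3.958 days.
D = μ + z·σ = 24 + 2.326·3.958 = 33.2 days

33.2 days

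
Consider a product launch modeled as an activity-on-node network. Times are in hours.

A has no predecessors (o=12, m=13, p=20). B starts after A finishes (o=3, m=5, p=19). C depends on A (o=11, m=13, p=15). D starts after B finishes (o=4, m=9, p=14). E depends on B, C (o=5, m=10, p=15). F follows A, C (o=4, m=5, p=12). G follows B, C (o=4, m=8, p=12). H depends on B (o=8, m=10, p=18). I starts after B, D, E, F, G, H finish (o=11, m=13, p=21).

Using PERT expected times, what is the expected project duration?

51 hours

te_A = (12 + 4·13 + 20)/6 = 84/6 = 14
te_B = (3 + 4·5 + 19)/6 = 42/6 = 7
te_C = (11 + 4·13 + 15)/6 = 78/6 = 13
te_D = (4 + 4·9 + 14)/6 = 54/6 = 9
te_E = (5 + 4·10 + 15)/6 = 60/6 = 10
te_F = (4 + 4·5 + 12)/6 = 36/6 = 6
te_G = (4 + 4·8 + 12)/6 = 48/6 = 8
te_H = (8 + 4·10 + 18)/6 = 66/6 = 11
te_I = (11 + 4·13 + 21)/6 = 84/6 = 14

Forward pass:
ES_A = 0; EF_A = 14
ES_B = 14; EF_B = 14+7 = 21
ES_C = 14; EF_C = 14+13 = 27
ES_D = 21; EF_D = 21+9 = 30
ES_E = max(EF_B=21, EF_C=27) = 27; EF_E = 27+10 = 37
ES_F = max(EF_A=14, EF_C=27) = 27; EF_F = 27+6 = 33
ES_G = max(EF_B=21, EF_C=27) = 27; EF_G = 27+8 = 35
ES_H = 21; EF_H = 21+11 = 32
ES_I = max(EF_B=21, EF_D=30, EF_E=37, EF_F=33, EF_G=35, EF_H=32) = 37; EF_I = 37+14 = 51
Expected project duration μ = 51 hours. Critical path: A → C → E → I.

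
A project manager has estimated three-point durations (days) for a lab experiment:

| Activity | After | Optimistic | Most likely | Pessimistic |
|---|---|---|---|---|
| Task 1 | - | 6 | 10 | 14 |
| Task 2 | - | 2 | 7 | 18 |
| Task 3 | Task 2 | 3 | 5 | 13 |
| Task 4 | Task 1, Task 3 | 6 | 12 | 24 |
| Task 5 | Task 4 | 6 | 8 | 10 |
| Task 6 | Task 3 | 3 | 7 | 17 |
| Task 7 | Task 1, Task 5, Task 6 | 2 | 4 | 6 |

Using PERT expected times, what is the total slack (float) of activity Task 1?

te_Task 1 = (6 + 4·10 + 14)/6 = 60/6 = 10
te_Task 2 = (2 + 4·7 + 18)/6 = 48/6 = 8
te_Task 3 = (3 + 4·5 + 13)/6 = 36/6 = 6
te_Task 4 = (6 + 4·12 + 24)/6 = 78/6 = 13
te_Task 5 = (6 + 4·8 + 10)/6 = 48/6 = 8
te_Task 6 = (3 + 4·7 + 17)/6 = 48/6 = 8
te_Task 7 = (2 + 4·4 + 6)/6 = 24/6 = 4

Forward pass:
ES_Task 1 = 0; EF_Task 1 = 10
ES_Task 2 = 0; EF_Task 2 = 8
ES_Task 3 = 8; EF_Task 3 = 8+6 = 14
ES_Task 4 = max(EF_Task 1=10, EF_Task 3=14) = 14; EF_Task 4 = 14+13 = 27
ES_Task 5 = 27; EF_Task 5 = 27+8 = 35
ES_Task 6 = 14; EF_Task 6 = 14+8 = 22
ES_Task 7 = max(EF_Task 1=10, EF_Task 5=35, EF_Task 6=22) = 35; EF_Task 7 = 35+4 = 39
Expected project duration μ = 39 days. Critical path: Task 2 → Task 3 → Task 4 → Task 5 → Task 7.

Backward pass:
LF_Task 7 = 39; LS_Task 7 = 39−4 = 35
LF_Task 6 = LS_Task 7 = 35; LS_Task 6 = 35−8 = 27
LF_Task 5 = LS_Task 7 = 35; LS_Task 5 = 35−8 = 27
LF_Task 4 = LS_Task 5 = 27; LS_Task 4 = 27−13 = 14
LF_Task 3 = min(LS_Task 4=14, LS_Task 6=27) = 14; LS_Task 3 = 14−6 = 8
LF_Task 2 = LS_Task 3 = 8; LS_Task 2 = 8−8 = 0
LF_Task 1 = min(LS_Task 4=14, LS_Task 7=35) = 14; LS_Task 1 = 14−10 = 4
Slack_Task 1 = LS_Task 1 − ES_Task 1 = 4 − 0 = 4

4 days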